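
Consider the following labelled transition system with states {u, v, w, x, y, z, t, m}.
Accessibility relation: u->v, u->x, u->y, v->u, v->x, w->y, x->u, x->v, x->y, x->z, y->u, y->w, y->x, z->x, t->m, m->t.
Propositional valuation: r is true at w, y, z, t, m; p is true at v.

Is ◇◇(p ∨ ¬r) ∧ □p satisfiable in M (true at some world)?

Let φ = ◇◇(p ∨ ¬r) ∧ □p. Evaluate φ at each world:
  u (successors {v, x, y}): φ is false.
  v (successors {u, x}): φ is false.
  w (successors {y}): φ is false.
  x (successors {u, v, y, z}): φ is false.
  y (successors {u, w, x}): φ is false.
  z (successors {x}): φ is false.
  t (successors {m}): φ is false.
  m (successors {t}): φ is false.
For instance, at y:
  At y: ◇◇(p ∨ ¬r) is true, □p is false, so ◇◇(p ∨ ¬r) ∧ □p is false.
    At y: ◇◇(p ∨ ¬r) requires ◇(p ∨ ¬r) at some successor in {u, w, x}.
      ◇(p ∨ ¬r) holds at u, so ◇◇(p ∨ ¬r) is true at y.
    At y: □p requires p at every successor {u, w, x}.
      p fails at u, so □p is false at y.

No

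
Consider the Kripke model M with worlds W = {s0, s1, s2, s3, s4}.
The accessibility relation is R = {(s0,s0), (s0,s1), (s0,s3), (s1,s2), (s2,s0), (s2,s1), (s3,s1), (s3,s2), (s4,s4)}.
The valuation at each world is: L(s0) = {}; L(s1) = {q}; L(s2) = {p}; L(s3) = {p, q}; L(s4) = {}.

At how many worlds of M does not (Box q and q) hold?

Let φ = not (Box q and q). Evaluate φ at each world:
  s0 (successors {s0, s1, s3}): φ is true.
  s1 (successors {s2}): φ is true.
  s2 (successors {s0, s1}): φ is true.
  s3 (successors {s1, s2}): φ is true.
  s4 (successors {s4}): φ is true.
For instance, at s2:
  At s2: Box q and q is false, so not (Box q and q) is true.
    At s2: Box q is false, q is false, so Box q and q is false.
      At s2: Box q requires q at every successor {s0, s1}.
        q fails at s0, so Box q is false at s2.
Satisfying worlds: {s0, s1, s2, s3, s4}

5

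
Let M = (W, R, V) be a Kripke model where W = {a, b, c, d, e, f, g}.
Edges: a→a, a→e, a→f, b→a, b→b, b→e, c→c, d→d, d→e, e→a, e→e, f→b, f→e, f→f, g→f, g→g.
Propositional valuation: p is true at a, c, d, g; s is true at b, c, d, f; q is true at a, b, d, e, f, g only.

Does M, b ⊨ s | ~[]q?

Yes

At b: s is true, ~[]q is false, so s | ~[]q is true.
  At b: []q is true, so ~[]q is false.
    At b: []q requires q at every successor {a, b, e}.
      At a: q is true.
      At b: q is true.
      At e: q is true.
    So []q is true at b.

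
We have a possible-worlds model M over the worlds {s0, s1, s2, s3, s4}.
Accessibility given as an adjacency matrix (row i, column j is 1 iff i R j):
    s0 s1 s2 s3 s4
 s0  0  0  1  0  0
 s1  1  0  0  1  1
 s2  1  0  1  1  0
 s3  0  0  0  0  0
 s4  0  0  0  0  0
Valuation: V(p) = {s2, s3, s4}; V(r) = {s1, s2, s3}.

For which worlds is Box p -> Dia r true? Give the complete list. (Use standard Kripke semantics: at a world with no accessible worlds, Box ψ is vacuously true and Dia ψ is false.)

s0, s1, s2

Recall that Box ψ holds at a world iff ψ holds at every accessible world, and Dia ψ holds iff ψ holds at some accessible world.
Let φ = Box p -> Dia r. Evaluate φ at each world:
  s0 (successors {s2}): φ is true.
  s1 (successors {s0, s3, s4}): φ is true.
  s2 (successors {s0, s2, s3}): φ is true.
  s3 (successors ∅): φ is false.
  s4 (successors ∅): φ is false.
For instance, at s2:
  At s2: Box p is false, Dia r is true, so Box p -> Dia r is true.
    At s2: Box p requires p at every successor {s0, s2, s3}.
      p fails at s0, so Box p is false at s2.
    At s2: Dia r requires r at some successor in {s0, s2, s3}.
      r holds at s2, so Dia r is true at s2.
Satisfying worlds: {s0, s1, s2}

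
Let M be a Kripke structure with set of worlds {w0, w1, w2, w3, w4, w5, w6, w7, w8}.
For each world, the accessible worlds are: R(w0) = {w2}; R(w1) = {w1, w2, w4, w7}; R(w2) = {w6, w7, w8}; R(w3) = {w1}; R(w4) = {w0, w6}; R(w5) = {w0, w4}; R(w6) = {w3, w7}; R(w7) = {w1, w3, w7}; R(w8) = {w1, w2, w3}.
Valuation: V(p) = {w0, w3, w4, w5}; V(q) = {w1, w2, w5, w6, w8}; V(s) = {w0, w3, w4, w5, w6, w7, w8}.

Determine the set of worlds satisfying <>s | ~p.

Let φ = <>s | ~p. Evaluate φ at each world:
  w0 (successors {w2}): φ is false.
  w1 (successors {w1, w2, w4, w7}): φ is true.
  w2 (successors {w6, w7, w8}): φ is true.
  w3 (successors {w1}): φ is false.
  w4 (successors {w0, w6}): φ is true.
  w5 (successors {w0, w4}): φ is true.
  w6 (successors {w3, w7}): φ is true.
  w7 (successors {w1, w3, w7}): φ is true.
  w8 (successors {w1, w2, w3}): φ is true.
For instance, at w2:
  At w2: <>s is true, ~p is true, so <>s | ~p is true.
    At w2: <>s requires s at some successor in {w6, w7, w8}.
      s holds at w6, so <>s is true at w2.
Satisfying worlds: {w1, w2, w4, w5, w6, w7, w8}

w1, w2, w4, w5, w6, w7, w8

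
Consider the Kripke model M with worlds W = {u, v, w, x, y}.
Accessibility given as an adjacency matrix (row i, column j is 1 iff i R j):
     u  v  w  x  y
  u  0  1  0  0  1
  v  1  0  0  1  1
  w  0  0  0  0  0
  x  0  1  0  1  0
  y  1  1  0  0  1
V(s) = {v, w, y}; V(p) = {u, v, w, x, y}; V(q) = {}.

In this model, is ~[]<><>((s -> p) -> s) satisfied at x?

Recall that []ψ holds at a world iff ψ holds at every accessible world, and <>ψ holds iff ψ holds at some accessible world.
At x: []<><>((s -> p) -> s) is true, so ~[]<><>((s -> p) -> s) is false.
  At x: []<><>((s -> p) -> s) requires <><>((s -> p) -> s) at every successor {v, x}.
      At v: <><>((s -> p) -> s) requires <>((s -> p) -> s) at some successor in {u, x, y}.
        <>((s -> p) -> s) holds at u, so <><>((s -> p) -> s) is true at v.
      At x: <><>((s -> p) -> s) requires <>((s -> p) -> s) at some successor in {v, x}.
        <>((s -> p) -> s) holds at v, so <><>((s -> p) -> s) is true at x.
  So []<><>((s -> p) -> s) is true at x.

No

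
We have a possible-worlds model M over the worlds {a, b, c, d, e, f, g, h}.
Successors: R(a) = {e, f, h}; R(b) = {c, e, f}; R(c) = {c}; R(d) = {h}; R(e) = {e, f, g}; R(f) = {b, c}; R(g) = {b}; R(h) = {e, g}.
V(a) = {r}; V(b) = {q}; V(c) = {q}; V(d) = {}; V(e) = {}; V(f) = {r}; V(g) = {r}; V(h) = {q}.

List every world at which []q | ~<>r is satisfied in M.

c, d, f, g

Recall that []ψ holds at a world iff ψ holds at every accessible world, and <>ψ holds iff ψ holds at some accessible world.
Let φ = []q | ~<>r. Evaluate φ at each world:
  a (successors {e, f, h}): φ is false.
  b (successors {c, e, f}): φ is false.
  c (successors {c}): φ is true.
  d (successors {h}): φ is true.
  e (successors {e, f, g}): φ is false.
  f (successors {b, c}): φ is true.
  g (successors {b}): φ is true.
  h (successors {e, g}): φ is false.
For instance, at e:
  At e: []q is false, ~<>r is false, so []q | ~<>r is false.
    At e: []q requires q at every successor {e, f, g}.
      q fails at e, so []q is false at e.
    At e: <>r is true, so ~<>r is false.
      At e: <>r requires r at some successor in {e, f, g}.
        r holds at f, so <>r is true at e.
Satisfying worlds: {c, d, f, g}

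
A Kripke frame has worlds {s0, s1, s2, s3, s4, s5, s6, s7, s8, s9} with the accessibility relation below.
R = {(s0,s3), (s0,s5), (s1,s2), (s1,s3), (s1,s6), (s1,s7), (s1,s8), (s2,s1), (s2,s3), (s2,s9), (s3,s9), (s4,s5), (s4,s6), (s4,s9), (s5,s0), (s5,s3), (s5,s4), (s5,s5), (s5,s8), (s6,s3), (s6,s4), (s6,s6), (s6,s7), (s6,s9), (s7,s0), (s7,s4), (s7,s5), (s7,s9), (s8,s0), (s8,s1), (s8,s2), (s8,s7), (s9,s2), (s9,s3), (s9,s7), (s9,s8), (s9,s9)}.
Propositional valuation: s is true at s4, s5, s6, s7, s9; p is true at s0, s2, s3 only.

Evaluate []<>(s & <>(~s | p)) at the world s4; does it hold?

Yes

Recall that []ψ holds at a world iff ψ holds at every accessible world, and <>ψ holds iff ψ holds at some accessible world.
At s4: []<>(s & <>(~s | p)) requires <>(s & <>(~s | p)) at every successor {s5, s6, s9}.
    At s5: <>(s & <>(~s | p)) requires s & <>(~s | p) at some successor in {s0, s3, s4, s5, s8}.
      s & <>(~s | p) holds at s5, so <>(s & <>(~s | p)) is true at s5.
    At s6: <>(s & <>(~s | p)) requires s & <>(~s | p) at some successor in {s3, s4, s6, s7, s9}.
      s & <>(~s | p) holds at s6, so <>(s & <>(~s | p)) is true at s6.
    At s9: <>(s & <>(~s | p)) requires s & <>(~s | p) at some successor in {s2, s3, s7, s8, s9}.
      s & <>(~s | p) holds at s7, so <>(s & <>(~s | p)) is true at s9.
So []<>(s & <>(~s | p)) is true at s4.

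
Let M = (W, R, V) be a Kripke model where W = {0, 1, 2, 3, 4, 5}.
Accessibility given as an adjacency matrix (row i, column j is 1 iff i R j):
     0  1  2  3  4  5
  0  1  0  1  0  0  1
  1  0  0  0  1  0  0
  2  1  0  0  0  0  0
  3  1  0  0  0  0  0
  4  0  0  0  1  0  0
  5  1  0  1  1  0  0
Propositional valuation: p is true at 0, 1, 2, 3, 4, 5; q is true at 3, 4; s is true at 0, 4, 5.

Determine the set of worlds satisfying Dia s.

Let φ = Dia s. Evaluate φ at each world:
  0 (successors {0, 2, 5}): φ is true.
  1 (successors {3}): φ is false.
  2 (successors {0}): φ is true.
  3 (successors {0}): φ is true.
  4 (successors {3}): φ is false.
  5 (successors {0, 2, 3}): φ is true.
For instance, at 5:
  At 5: Dia s requires s at some successor in {0, 2, 3}.
    s holds at 0, so Dia s is true at 5.
Satisfying worlds: {0, 2, 3, 5}

0, 2, 3, 5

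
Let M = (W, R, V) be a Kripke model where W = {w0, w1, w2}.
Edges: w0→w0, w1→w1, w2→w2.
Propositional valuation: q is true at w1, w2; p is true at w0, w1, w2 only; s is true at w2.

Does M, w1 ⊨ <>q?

At w1: <>q requires q at some successor in {w1}.
  q holds at w1, so <>q is true at w1.

Yes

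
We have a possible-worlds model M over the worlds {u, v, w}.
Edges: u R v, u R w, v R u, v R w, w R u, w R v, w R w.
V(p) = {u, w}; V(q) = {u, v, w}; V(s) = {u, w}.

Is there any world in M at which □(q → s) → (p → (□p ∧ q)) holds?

Yes

Let φ = □(q → s) → (p → (□p ∧ q)). Evaluate φ at each world:
  u (successors {v, w}): φ is true.
  v (successors {u, w}): φ is true.
  w (successors {u, v, w}): φ is true.
Detail at u (witness):
  At u: □(q → s) is false, p → (□p ∧ q) is false, so □(q → s) → (p → (□p ∧ q)) is true.
    At u: □(q → s) requires q → s at every successor {v, w}.
      q → s fails at v, so □(q → s) is false at u.
    At u: p is true, □p ∧ q is false, so p → (□p ∧ q) is false.
      At u: □p is false, q is true, so □p ∧ q is false.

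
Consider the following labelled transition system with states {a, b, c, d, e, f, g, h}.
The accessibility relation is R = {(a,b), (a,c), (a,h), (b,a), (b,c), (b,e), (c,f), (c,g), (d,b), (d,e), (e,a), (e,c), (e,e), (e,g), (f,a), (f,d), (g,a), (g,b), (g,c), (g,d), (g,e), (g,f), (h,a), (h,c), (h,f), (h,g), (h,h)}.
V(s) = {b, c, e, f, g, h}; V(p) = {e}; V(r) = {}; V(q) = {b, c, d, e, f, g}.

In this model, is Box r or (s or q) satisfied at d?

At d: Box r is false, s or q is true, so Box r or (s or q) is true.
  At d: Box r requires r at every successor {b, e}.
    r fails at b, so Box r is false at d.

Yes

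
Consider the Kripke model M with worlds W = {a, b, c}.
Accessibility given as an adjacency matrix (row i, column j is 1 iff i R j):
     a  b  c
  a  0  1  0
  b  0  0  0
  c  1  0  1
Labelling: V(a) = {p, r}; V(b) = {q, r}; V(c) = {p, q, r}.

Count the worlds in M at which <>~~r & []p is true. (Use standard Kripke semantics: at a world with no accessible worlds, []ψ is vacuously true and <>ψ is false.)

Recall that []ψ holds at a world iff ψ holds at every accessible world, and <>ψ holds iff ψ holds at some accessible world.
Let φ = <>~~r & []p. Evaluate φ at each world:
  a (successors {b}): φ is false.
  b (successors ∅): φ is false.
  c (successors {a, c}): φ is true.
For instance, at c:
  At c: <>~~r is true, []p is true, so <>~~r & []p is true.
    At c: <>~~r requires ~~r at some successor in {a, c}.
      ~~r holds at a, so <>~~r is true at c.
    At c: []p requires p at every successor {a, c}.
      At a: p is true.
      At c: p is true.
    So []p is true at c.
Satisfying worlds: {c}

1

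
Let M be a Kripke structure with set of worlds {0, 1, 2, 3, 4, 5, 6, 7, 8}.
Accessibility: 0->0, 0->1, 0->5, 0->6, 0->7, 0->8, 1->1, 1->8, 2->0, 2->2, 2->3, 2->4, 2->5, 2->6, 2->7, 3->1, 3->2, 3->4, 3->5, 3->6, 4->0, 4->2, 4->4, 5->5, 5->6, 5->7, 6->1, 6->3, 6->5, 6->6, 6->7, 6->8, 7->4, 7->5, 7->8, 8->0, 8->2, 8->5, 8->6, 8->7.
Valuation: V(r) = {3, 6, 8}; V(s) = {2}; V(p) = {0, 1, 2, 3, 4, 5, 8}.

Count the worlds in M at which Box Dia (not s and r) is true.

Let φ = Box Dia (not s and r). Evaluate φ at each world:
  0 (successors {0, 1, 5, 6, 7, 8}): φ is true.
  1 (successors {1, 8}): φ is true.
  2 (successors {0, 2, 3, 4, 5, 6, 7}): φ is false.
  3 (successors {1, 2, 4, 5, 6}): φ is false.
  4 (successors {0, 2, 4}): φ is false.
  5 (successors {5, 6, 7}): φ is true.
  6 (successors {1, 3, 5, 6, 7, 8}): φ is true.
  7 (successors {4, 5, 8}): φ is false.
  8 (successors {0, 2, 5, 6, 7}): φ is true.
For instance, at 3:
  At 3: Box Dia (not s and r) requires Dia (not s and r) at every successor {1, 2, 4, 5, 6}.
    Dia (not s and r) fails at 4, so Box Dia (not s and r) is false at 3.
      At 4: Dia (not s and r) requires not s and r at some successor in {0, 2, 4}.
        At 0: not s and r is false.
        At 2: not s and r is false.
        At 4: not s and r is false.
      So Dia (not s and r) is false at 4.
Satisfying worlds: {0, 1, 5, 6, 8}

5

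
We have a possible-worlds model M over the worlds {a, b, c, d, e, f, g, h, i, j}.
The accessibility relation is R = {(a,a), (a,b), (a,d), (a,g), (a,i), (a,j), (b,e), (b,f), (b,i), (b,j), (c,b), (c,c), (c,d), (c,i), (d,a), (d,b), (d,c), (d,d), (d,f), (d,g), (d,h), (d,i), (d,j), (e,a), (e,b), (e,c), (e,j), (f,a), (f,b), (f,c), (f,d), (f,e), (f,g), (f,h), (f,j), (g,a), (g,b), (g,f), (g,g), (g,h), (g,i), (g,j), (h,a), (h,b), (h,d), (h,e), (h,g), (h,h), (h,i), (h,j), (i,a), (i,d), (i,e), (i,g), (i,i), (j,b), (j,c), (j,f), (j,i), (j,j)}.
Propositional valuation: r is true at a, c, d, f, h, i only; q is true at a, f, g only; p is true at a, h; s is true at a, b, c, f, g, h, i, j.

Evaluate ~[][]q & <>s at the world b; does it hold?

At b: ~[][]q is true, <>s is true, so ~[][]q & <>s is true.
  At b: [][]q is false, so ~[][]q is true.
    At b: [][]q requires []q at every successor {e, f, i, j}.
      []q fails at e, so [][]q is false at b.
  At b: <>s requires s at some successor in {e, f, i, j}.
    s holds at f, so <>s is true at b.

Yes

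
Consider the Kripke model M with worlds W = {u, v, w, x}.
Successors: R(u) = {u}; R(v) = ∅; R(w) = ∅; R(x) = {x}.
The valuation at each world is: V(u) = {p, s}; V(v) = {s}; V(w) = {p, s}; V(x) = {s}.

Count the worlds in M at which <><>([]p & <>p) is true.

1

Let φ = <><>([]p & <>p). Evaluate φ at each world:
  u (successors {u}): φ is true.
  v (successors ∅): φ is false.
  w (successors ∅): φ is false.
  x (successors {x}): φ is false.
For instance, at x:
  At x: <><>([]p & <>p) requires <>([]p & <>p) at some successor in {x}.
    At x: <>([]p & <>p) is false.
  So <><>([]p & <>p) is false at x.
Satisfying worlds: {u}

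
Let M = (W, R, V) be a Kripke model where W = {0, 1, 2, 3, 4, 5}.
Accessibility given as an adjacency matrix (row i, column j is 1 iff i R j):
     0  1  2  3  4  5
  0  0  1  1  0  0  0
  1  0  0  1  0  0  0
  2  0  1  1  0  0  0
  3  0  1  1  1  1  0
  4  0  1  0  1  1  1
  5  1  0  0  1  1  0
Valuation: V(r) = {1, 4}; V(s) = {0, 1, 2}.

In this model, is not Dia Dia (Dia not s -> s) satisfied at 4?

At 4: Dia Dia (Dia not s -> s) is true, so not Dia Dia (Dia not s -> s) is false.
  At 4: Dia Dia (Dia not s -> s) requires Dia (Dia not s -> s) at some successor in {1, 3, 4, 5}.
    Dia (Dia not s -> s) holds at 1, so Dia Dia (Dia not s -> s) is true at 4.
      At 1: Dia (Dia not s -> s) requires Dia not s -> s at some successor in {2}.
        Dia not s -> s holds at 2, so Dia (Dia not s -> s) is true at 1.

No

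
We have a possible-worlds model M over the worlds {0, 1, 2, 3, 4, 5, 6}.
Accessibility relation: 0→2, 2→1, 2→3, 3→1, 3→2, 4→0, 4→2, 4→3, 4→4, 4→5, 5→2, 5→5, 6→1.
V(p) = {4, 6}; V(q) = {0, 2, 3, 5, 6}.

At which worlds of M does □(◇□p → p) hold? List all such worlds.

1, 6

Let φ = □(◇□p → p). Evaluate φ at each world:
  0 (successors {2}): φ is false.
  1 (successors ∅): φ is true.
  2 (successors {1, 3}): φ is false.
  3 (successors {1, 2}): φ is false.
  4 (successors {0, 2, 3, 4, 5}): φ is false.
  5 (successors {2, 5}): φ is false.
  6 (successors {1}): φ is true.
For instance, at 4:
  At 4: □(◇□p → p) requires ◇□p → p at every successor {0, 2, 3, 4, 5}.
    ◇□p → p fails at 2, so □(◇□p → p) is false at 4.
      At 2: ◇□p is true, p is false, so ◇□p → p is false.
Satisfying worlds: {1, 6}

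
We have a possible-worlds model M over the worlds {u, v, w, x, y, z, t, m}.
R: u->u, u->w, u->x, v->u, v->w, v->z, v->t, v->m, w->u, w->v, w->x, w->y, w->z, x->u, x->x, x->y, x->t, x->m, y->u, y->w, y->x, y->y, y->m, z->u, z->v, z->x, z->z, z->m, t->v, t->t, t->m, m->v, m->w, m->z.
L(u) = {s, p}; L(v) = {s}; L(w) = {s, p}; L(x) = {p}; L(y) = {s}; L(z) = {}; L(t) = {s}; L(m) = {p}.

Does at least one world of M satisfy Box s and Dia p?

Recall that Box ψ holds at a world iff ψ holds at every accessible world, and Dia ψ holds iff ψ holds at some accessible world.
Let φ = Box s and Dia p. Evaluate φ at each world:
  u (successors {u, w, x}): φ is false.
  v (successors {u, w, z, t, m}): φ is false.
  w (successors {u, v, x, y, z}): φ is false.
  x (successors {u, x, y, t, m}): φ is false.
  y (successors {u, w, x, y, m}): φ is false.
  z (successors {u, v, x, z, m}): φ is false.
  t (successors {v, t, m}): φ is false.
  m (successors {v, w, z}): φ is false.
For instance, at z:
  At z: Box s is false, Dia p is true, so Box s and Dia p is false.
    At z: Box s requires s at every successor {u, v, x, z, m}.
      s fails at x, so Box s is false at z.
    At z: Dia p requires p at some successor in {u, v, x, z, m}.
      p holds at u, so Dia p is true at z.

No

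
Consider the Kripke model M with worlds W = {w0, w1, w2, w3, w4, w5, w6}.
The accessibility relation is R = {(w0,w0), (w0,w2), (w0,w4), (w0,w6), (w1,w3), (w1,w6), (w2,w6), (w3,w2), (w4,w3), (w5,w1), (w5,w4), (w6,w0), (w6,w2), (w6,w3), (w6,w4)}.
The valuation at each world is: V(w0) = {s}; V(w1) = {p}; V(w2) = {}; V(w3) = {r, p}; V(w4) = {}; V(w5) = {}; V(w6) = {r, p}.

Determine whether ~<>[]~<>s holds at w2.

Yes

Recall that []ψ holds at a world iff ψ holds at every accessible world, and <>ψ holds iff ψ holds at some accessible world.
At w2: <>[]~<>s is false, so ~<>[]~<>s is true.
  At w2: <>[]~<>s requires []~<>s at some successor in {w6}.
    At w6: []~<>s is false.
  So <>[]~<>s is false at w2.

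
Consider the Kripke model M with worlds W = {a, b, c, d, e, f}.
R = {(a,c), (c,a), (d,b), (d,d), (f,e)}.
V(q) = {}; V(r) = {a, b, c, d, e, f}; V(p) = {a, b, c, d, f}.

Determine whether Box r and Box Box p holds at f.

At f: Box r is true, Box Box p is true, so Box r and Box Box p is true.
  At f: Box r requires r at every successor {e}.
    At e: r is true.
  So Box r is true at f.
  At f: Box Box p requires Box p at every successor {e}.
      At e: no accessible worlds, so Box p holds vacuously.
  So Box Box p is true at f.

Yes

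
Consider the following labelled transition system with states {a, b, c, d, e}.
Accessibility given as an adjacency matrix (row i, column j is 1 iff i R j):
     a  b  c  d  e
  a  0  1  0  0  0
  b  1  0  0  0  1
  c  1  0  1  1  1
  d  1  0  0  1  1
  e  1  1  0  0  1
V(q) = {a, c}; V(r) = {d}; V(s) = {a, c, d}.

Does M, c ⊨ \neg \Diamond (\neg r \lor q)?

At c: \Diamond (\neg r \lor q) is true, so \neg \Diamond (\neg r \lor q) is false.
  At c: \Diamond (\neg r \lor q) requires \neg r \lor q at some successor in {a, c, d, e}.
    \neg r \lor q holds at a, so \Diamond (\neg r \lor q) is true at c.

No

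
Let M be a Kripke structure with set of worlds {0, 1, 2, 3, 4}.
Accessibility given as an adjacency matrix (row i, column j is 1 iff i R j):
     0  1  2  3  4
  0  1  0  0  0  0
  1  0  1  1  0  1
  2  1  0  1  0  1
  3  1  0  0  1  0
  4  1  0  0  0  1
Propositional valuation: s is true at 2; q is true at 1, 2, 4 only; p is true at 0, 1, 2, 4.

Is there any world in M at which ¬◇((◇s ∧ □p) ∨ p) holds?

Recall that □ψ holds at a world iff ψ holds at every accessible world, and ◇ψ holds iff ψ holds at some accessible world.
Let φ = ¬◇((◇s ∧ □p) ∨ p). Evaluate φ at each world:
  0 (successors {0}): φ is false.
  1 (successors {1, 2, 4}): φ is false.
  2 (successors {0, 2, 4}): φ is false.
  3 (successors {0, 3}): φ is false.
  4 (successors {0, 4}): φ is false.
For instance, at 4:
  At 4: ◇((◇s ∧ □p) ∨ p) is true, so ¬◇((◇s ∧ □p) ∨ p) is false.
    At 4: ◇((◇s ∧ □p) ∨ p) requires (◇s ∧ □p) ∨ p at some successor in {0, 4}.
      (◇s ∧ □p) ∨ p holds at 0, so ◇((◇s ∧ □p) ∨ p) is true at 4.

No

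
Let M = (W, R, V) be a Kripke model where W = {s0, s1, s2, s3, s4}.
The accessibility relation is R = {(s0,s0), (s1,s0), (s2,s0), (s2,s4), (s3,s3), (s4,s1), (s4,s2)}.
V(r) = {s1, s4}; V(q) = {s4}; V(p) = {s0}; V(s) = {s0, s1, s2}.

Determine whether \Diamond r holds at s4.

Yes

Recall that \Diamond ψ holds at a world iff ψ holds at some accessible world.
At s4: \Diamond r requires r at some successor in {s1, s2}.
  r holds at s1, so \Diamond r is true at s4.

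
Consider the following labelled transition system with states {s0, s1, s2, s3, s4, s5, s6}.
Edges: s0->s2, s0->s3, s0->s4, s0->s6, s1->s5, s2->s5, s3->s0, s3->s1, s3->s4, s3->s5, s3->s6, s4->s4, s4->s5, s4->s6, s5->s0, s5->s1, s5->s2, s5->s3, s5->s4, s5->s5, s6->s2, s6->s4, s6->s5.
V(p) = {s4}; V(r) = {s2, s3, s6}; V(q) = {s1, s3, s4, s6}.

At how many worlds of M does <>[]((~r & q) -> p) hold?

Let φ = <>[]((~r & q) -> p). Evaluate φ at each world:
  s0 (successors {s2, s3, s4, s6}): φ is true.
  s1 (successors {s5}): φ is false.
  s2 (successors {s5}): φ is false.
  s3 (successors {s0, s1, s4, s5, s6}): φ is true.
  s4 (successors {s4, s5, s6}): φ is true.
  s5 (successors {s0, s1, s2, s3, s4, s5}): φ is true.
  s6 (successors {s2, s4, s5}): φ is true.
For instance, at s1:
  At s1: <>[]((~r & q) -> p) requires []((~r & q) -> p) at some successor in {s5}.
    At s5: []((~r & q) -> p) is false.
  So <>[]((~r & q) -> p) is false at s1.
Satisfying worlds: {s0, s3, s4, s5, s6}

5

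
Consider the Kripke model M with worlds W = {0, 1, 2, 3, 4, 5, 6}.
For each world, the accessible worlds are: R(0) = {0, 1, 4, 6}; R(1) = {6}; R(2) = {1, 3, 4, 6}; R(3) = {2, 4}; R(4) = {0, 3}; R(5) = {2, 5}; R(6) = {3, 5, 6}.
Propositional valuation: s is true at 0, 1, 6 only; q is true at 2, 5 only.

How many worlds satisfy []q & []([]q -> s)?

Let φ = []q & []([]q -> s). Evaluate φ at each world:
  0 (successors {0, 1, 4, 6}): φ is false.
  1 (successors {6}): φ is false.
  2 (successors {1, 3, 4, 6}): φ is false.
  3 (successors {2, 4}): φ is false.
  4 (successors {0, 3}): φ is false.
  5 (successors {2, 5}): φ is false.
  6 (successors {3, 5, 6}): φ is false.
For instance, at 3:
  At 3: []q is false, []([]q -> s) is true, so []q & []([]q -> s) is false.
    At 3: []q requires q at every successor {2, 4}.
      q fails at 4, so []q is false at 3.
    At 3: []([]q -> s) requires []q -> s at every successor {2, 4}.
      At 2: []q -> s is true.
      At 4: []q -> s is true.
    So []([]q -> s) is true at 3.
Satisfying worlds: none.

0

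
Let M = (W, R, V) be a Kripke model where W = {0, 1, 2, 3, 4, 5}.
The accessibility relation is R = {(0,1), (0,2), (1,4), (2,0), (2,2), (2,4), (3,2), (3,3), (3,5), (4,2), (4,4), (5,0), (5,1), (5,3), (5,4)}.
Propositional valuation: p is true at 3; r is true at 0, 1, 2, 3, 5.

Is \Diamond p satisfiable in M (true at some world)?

Recall that \Diamond ψ holds at a world iff ψ holds at some accessible world.
Let φ = \Diamond p. Evaluate φ at each world:
  0 (successors {1, 2}): φ is false.
  1 (successors {4}): φ is false.
  2 (successors {0, 2, 4}): φ is false.
  3 (successors {2, 3, 5}): φ is true.
  4 (successors {2, 4}): φ is false.
  5 (successors {0, 1, 3, 4}): φ is true.
Detail at 3 (witness):
  At 3: \Diamond p requires p at some successor in {2, 3, 5}.
    p holds at 3, so \Diamond p is true at 3.

Yes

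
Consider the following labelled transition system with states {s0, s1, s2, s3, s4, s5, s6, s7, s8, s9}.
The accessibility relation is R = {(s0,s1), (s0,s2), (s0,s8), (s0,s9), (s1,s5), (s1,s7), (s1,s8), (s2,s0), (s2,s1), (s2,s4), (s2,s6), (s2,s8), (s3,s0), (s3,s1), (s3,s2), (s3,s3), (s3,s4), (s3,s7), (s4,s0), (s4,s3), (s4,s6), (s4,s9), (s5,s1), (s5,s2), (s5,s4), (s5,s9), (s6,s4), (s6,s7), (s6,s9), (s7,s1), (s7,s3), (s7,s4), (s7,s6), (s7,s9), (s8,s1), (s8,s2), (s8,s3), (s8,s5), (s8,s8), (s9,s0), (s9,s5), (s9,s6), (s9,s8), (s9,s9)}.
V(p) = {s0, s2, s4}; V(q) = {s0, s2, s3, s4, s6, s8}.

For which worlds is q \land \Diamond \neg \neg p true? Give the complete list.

s0, s2, s3, s4, s6, s8

Recall that \Diamond ψ holds at a world iff ψ holds at some accessible world.
Let φ = q \land \Diamond \neg \neg p. Evaluate φ at each world:
  s0 (successors {s1, s2, s8, s9}): φ is true.
  s1 (successors {s5, s7, s8}): φ is false.
  s2 (successors {s0, s1, s4, s6, s8}): φ is true.
  s3 (successors {s0, s1, s2, s3, s4, s7}): φ is true.
  s4 (successors {s0, s3, s6, s9}): φ is true.
  s5 (successors {s1, s2, s4, s9}): φ is false.
  s6 (successors {s4, s7, s9}): φ is true.
  s7 (successors {s1, s3, s4, s6, s9}): φ is false.
  s8 (successors {s1, s2, s3, s5, s8}): φ is true.
  s9 (successors {s0, s5, s6, s8, s9}): φ is false.
For instance, at s0:
  At s0: q is true, \Diamond \neg \neg p is true, so q \land \Diamond \neg \neg p is true.
    At s0: \Diamond \neg \neg p requires \neg \neg p at some successor in {s1, s2, s8, s9}.
      \neg \neg p holds at s2, so \Diamond \neg \neg p is true at s0.
Satisfying worlds: {s0, s2, s3, s4, s6, s8}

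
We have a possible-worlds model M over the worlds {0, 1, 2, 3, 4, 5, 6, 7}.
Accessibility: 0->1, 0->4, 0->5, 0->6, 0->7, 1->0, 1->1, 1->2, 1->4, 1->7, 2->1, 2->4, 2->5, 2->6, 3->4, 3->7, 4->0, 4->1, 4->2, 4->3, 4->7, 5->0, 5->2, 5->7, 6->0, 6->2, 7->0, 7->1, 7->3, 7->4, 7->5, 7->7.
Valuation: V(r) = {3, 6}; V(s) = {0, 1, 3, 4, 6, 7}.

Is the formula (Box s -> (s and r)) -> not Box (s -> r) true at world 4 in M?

At 4: Box s -> (s and r) is true, not Box (s -> r) is true, so (Box s -> (s and r)) -> not Box (s -> r) is true.
  At 4: Box s is false, s and r is false, so Box s -> (s and r) is true.
    At 4: Box s requires s at every successor {0, 1, 2, 3, 7}.
      s fails at 2, so Box s is false at 4.
  At 4: Box (s -> r) is false, so not Box (s -> r) is true.
    At 4: Box (s -> r) requires s -> r at every successor {0, 1, 2, 3, 7}.
      s -> r fails at 0, so Box (s -> r) is false at 4.

Yes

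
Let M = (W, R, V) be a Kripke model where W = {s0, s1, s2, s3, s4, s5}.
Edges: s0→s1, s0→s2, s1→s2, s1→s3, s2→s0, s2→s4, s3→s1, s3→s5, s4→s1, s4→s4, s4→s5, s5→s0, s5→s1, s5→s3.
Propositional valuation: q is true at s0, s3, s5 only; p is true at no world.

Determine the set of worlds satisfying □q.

none

Let φ = □q. Evaluate φ at each world:
  s0 (successors {s1, s2}): φ is false.
  s1 (successors {s2, s3}): φ is false.
  s2 (successors {s0, s4}): φ is false.
  s3 (successors {s1, s5}): φ is false.
  s4 (successors {s1, s4, s5}): φ is false.
  s5 (successors {s0, s1, s3}): φ is false.
For instance, at s0:
  At s0: □q requires q at every successor {s1, s2}.
    q fails at s1, so □q is false at s0.
Satisfying worlds: none.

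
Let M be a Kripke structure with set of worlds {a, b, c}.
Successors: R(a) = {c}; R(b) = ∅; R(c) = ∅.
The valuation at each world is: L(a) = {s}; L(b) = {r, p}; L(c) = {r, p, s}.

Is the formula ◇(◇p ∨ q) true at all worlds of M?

No

Recall that ◇ψ holds at a world iff ψ holds at some accessible world.
Let φ = ◇(◇p ∨ q). Evaluate φ at each world:
  a (successors {c}): φ is false.
  b (successors ∅): φ is false.
  c (successors ∅): φ is false.
Detail at a (counterexample):
  At a: ◇(◇p ∨ q) requires ◇p ∨ q at some successor in {c}.
    At c: ◇p ∨ q is false.
  So ◇(◇p ∨ q) is false at a.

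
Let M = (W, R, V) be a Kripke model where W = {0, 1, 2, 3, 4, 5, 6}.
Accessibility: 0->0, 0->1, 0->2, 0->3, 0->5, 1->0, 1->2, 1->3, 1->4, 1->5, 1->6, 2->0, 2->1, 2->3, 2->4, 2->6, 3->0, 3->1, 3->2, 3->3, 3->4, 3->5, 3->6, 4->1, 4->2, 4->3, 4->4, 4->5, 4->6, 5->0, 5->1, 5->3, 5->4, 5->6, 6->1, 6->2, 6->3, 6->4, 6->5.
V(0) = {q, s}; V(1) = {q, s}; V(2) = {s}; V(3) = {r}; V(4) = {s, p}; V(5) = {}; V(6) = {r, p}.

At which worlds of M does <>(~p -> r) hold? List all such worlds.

Recall that <>ψ holds at a world iff ψ holds at some accessible world.
Let φ = <>(~p -> r). Evaluate φ at each world:
  0 (successors {0, 1, 2, 3, 5}): φ is true.
  1 (successors {0, 2, 3, 4, 5, 6}): φ is true.
  2 (successors {0, 1, 3, 4, 6}): φ is true.
  3 (successors {0, 1, 2, 3, 4, 5, 6}): φ is true.
  4 (successors {1, 2, 3, 4, 5, 6}): φ is true.
  5 (successors {0, 1, 3, 4, 6}): φ is true.
  6 (successors {1, 2, 3, 4, 5}): φ is true.
For instance, at 6:
  At 6: <>(~p -> r) requires ~p -> r at some successor in {1, 2, 3, 4, 5}.
    ~p -> r holds at 3, so <>(~p -> r) is true at 6.
Satisfying worlds: {0, 1, 2, 3, 4, 5, 6}

0, 1, 2, 3, 4, 5, 6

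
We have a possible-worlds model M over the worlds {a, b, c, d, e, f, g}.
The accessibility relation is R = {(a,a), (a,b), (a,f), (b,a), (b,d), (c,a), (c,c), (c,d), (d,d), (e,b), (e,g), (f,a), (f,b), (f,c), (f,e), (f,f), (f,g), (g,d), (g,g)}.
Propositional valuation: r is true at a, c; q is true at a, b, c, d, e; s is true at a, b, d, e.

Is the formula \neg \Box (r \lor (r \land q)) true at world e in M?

Recall that \Box ψ holds at a world iff ψ holds at every accessible world, and \Diamond ψ holds iff ψ holds at some accessible world.
At e: \Box (r \lor (r \land q)) is false, so \neg \Box (r \lor (r \land q)) is true.
  At e: \Box (r \lor (r \land q)) requires r \lor (r \land q) at every successor {b, g}.
    r \lor (r \land q) fails at b, so \Box (r \lor (r \land q)) is false at e.

Yes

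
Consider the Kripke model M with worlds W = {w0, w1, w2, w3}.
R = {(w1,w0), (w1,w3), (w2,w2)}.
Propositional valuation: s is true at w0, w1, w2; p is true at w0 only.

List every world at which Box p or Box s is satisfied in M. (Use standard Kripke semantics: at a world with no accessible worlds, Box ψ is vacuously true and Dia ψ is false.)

Let φ = Box p or Box s. Evaluate φ at each world:
  w0 (successors ∅): φ is true.
  w1 (successors {w0, w3}): φ is false.
  w2 (successors {w2}): φ is true.
  w3 (successors ∅): φ is true.
For instance, at w2:
  At w2: Box p is false, Box s is true, so Box p or Box s is true.
    At w2: Box p requires p at every successor {w2}.
      p fails at w2, so Box p is false at w2.
    At w2: Box s requires s at every successor {w2}.
      At w2: s is true.
    So Box s is true at w2.
Satisfying worlds: {w0, w2, w3}

w0, w2, w3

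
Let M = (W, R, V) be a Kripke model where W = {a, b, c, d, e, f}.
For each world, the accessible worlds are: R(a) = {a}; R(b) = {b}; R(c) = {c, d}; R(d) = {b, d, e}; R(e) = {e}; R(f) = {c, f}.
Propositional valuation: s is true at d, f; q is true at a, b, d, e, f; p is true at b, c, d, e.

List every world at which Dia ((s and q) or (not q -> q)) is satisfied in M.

a, b, c, d, e, f

Recall that Dia ψ holds at a world iff ψ holds at some accessible world.
Let φ = Dia ((s and q) or (not q -> q)). Evaluate φ at each world:
  a (successors {a}): φ is true.
  b (successors {b}): φ is true.
  c (successors {c, d}): φ is true.
  d (successors {b, d, e}): φ is true.
  e (successors {e}): φ is true.
  f (successors {c, f}): φ is true.
For instance, at f:
  At f: Dia ((s and q) or (not q -> q)) requires (s and q) or (not q -> q) at some successor in {c, f}.
    (s and q) or (not q -> q) holds at f, so Dia ((s and q) or (not q -> q)) is true at f.
Satisfying worlds: {a, b, c, d, e, f}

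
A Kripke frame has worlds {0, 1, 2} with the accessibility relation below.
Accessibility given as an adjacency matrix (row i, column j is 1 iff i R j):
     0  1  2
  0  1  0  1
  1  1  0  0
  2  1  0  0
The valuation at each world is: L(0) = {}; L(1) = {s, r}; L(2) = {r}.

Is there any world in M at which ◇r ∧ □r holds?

Let φ = ◇r ∧ □r. Evaluate φ at each world:
  0 (successors {0, 2}): φ is false.
  1 (successors {0}): φ is false.
  2 (successors {0}): φ is false.
For instance, at 1:
  At 1: ◇r is false, □r is false, so ◇r ∧ □r is false.
    At 1: ◇r requires r at some successor in {0}.
      At 0: r is false.
    So ◇r is false at 1.
    At 1: □r requires r at every successor {0}.
      r fails at 0, so □r is false at 1.

No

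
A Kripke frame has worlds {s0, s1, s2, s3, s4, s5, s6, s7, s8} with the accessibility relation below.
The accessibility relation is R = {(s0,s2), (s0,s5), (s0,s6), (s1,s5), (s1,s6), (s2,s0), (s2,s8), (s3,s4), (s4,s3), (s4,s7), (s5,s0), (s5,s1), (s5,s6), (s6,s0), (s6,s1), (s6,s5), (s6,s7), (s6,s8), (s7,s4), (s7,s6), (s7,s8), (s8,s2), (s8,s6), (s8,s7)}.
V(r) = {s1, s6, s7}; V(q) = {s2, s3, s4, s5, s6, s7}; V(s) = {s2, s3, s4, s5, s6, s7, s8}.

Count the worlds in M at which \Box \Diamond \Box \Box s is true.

3

Let φ = \Box \Diamond \Box \Box s. Evaluate φ at each world:
  s0 (successors {s2, s5, s6}): φ is false.
  s1 (successors {s5, s6}): φ is false.
  s2 (successors {s0, s8}): φ is true.
  s3 (successors {s4}): φ is true.
  s4 (successors {s3, s7}): φ is true.
  s5 (successors {s0, s1, s6}): φ is false.
  s6 (successors {s0, s1, s5, s7, s8}): φ is false.
  s7 (successors {s4, s6, s8}): φ is false.
  s8 (successors {s2, s6, s7}): φ is false.
For instance, at s0:
  At s0: \Box \Diamond \Box \Box s requires \Diamond \Box \Box s at every successor {s2, s5, s6}.
    \Diamond \Box \Box s fails at s2, so \Box \Diamond \Box \Box s is false at s0.
      At s2: \Diamond \Box \Box s requires \Box \Box s at some successor in {s0, s8}.
        At s0: \Box \Box s is false.
        At s8: \Box \Box s is false.
      So \Diamond \Box \Box s is false at s2.
Satisfying worlds: {s2, s3, s4}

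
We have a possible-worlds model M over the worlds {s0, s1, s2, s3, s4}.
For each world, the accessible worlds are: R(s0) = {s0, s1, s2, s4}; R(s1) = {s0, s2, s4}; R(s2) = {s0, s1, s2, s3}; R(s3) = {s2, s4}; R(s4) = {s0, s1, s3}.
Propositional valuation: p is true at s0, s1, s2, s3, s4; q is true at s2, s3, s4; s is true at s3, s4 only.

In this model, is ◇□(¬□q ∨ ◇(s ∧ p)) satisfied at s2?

At s2: ◇□(¬□q ∨ ◇(s ∧ p)) requires □(¬□q ∨ ◇(s ∧ p)) at some successor in {s0, s1, s2, s3}.
  □(¬□q ∨ ◇(s ∧ p)) holds at s0, so ◇□(¬□q ∨ ◇(s ∧ p)) is true at s2.
    At s0: □(¬□q ∨ ◇(s ∧ p)) requires ¬□q ∨ ◇(s ∧ p) at every successor {s0, s1, s2, s4}.
      At s0: ¬□q ∨ ◇(s ∧ p) is true.
      At s1: ¬□q ∨ ◇(s ∧ p) is true.
      At s2: ¬□q ∨ ◇(s ∧ p) is true.
      At s4: ¬□q ∨ ◇(s ∧ p) is true.
    So □(¬□q ∨ ◇(s ∧ p)) is true at s0.

Yes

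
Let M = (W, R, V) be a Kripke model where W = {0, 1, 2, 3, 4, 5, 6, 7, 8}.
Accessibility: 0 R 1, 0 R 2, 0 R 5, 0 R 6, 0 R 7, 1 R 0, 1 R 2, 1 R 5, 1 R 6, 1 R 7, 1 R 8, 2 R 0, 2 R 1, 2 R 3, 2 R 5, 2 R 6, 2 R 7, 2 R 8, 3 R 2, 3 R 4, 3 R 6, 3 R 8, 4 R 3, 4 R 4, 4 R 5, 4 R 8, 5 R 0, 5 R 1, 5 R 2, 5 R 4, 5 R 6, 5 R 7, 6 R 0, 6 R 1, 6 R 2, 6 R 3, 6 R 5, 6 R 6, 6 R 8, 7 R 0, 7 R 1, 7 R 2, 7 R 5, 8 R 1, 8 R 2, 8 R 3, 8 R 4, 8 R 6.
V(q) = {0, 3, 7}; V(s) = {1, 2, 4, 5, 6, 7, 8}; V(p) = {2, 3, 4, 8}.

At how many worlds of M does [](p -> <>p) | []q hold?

9

Let φ = [](p -> <>p) | []q. Evaluate φ at each world:
  0 (successors {1, 2, 5, 6, 7}): φ is true.
  1 (successors {0, 2, 5, 6, 7, 8}): φ is true.
  2 (successors {0, 1, 3, 5, 6, 7, 8}): φ is true.
  3 (successors {2, 4, 6, 8}): φ is true.
  4 (successors {3, 4, 5, 8}): φ is true.
  5 (successors {0, 1, 2, 4, 6, 7}): φ is true.
  6 (successors {0, 1, 2, 3, 5, 6, 8}): φ is true.
  7 (successors {0, 1, 2, 5}): φ is true.
  8 (successors {1, 2, 3, 4, 6}): φ is true.
For instance, at 5:
  At 5: [](p -> <>p) is true, []q is false, so [](p -> <>p) | []q is true.
    At 5: [](p -> <>p) requires p -> <>p at every successor {0, 1, 2, 4, 6, 7}.
      At 0: p -> <>p is true.
      At 1: p -> <>p is true.
      At 2: p -> <>p is true.
      At 4: p -> <>p is true.
      At 6: p -> <>p is true.
      At 7: p -> <>p is true.
    So [](p -> <>p) is true at 5.
    At 5: []q requires q at every successor {0, 1, 2, 4, 6, 7}.
      q fails at 1, so []q is false at 5.
Satisfying worlds: {0, 1, 2, 3, 4, 5, 6, 7, 8}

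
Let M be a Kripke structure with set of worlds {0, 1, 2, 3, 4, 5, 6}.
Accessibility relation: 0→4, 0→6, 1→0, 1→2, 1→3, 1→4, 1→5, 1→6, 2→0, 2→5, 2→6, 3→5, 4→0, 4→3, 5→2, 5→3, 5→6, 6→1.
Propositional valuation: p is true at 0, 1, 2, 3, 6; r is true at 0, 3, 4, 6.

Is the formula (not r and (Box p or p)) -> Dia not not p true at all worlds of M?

Let φ = (not r and (Box p or p)) -> Dia not not p. Evaluate φ at each world:
  0 (successors {4, 6}): φ is true.
  1 (successors {0, 2, 3, 4, 5, 6}): φ is true.
  2 (successors {0, 5, 6}): φ is true.
  3 (successors {5}): φ is true.
  4 (successors {0, 3}): φ is true.
  5 (successors {2, 3, 6}): φ is true.
  6 (successors {1}): φ is true.
For instance, at 2:
  At 2: not r and (Box p or p) is true, Dia not not p is true, so (not r and (Box p or p)) -> Dia not not p is true.
    At 2: not r is true, Box p or p is true, so not r and (Box p or p) is true.
      At 2: Box p is false, p is true, so Box p or p is true.
    At 2: Dia not not p requires not not p at some successor in {0, 5, 6}.
      not not p holds at 0, so Dia not not p is true at 2.

Yes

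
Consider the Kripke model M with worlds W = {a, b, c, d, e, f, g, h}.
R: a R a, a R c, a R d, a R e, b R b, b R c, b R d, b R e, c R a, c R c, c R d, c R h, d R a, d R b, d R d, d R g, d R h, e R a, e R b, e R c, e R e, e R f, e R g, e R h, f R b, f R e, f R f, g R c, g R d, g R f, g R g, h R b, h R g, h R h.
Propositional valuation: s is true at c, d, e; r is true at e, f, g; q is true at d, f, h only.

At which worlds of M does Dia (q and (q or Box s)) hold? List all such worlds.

Let φ = Dia (q and (q or Box s)). Evaluate φ at each world:
  a (successors {a, c, d, e}): φ is true.
  b (successors {b, c, d, e}): φ is true.
  c (successors {a, c, d, h}): φ is true.
  d (successors {a, b, d, g, h}): φ is true.
  e (successors {a, b, c, e, f, g, h}): φ is true.
  f (successors {b, e, f}): φ is true.
  g (successors {c, d, f, g}): φ is true.
  h (successors {b, g, h}): φ is true.
For instance, at c:
  At c: Dia (q and (q or Box s)) requires q and (q or Box s) at some successor in {a, c, d, h}.
    q and (q or Box s) holds at d, so Dia (q and (q or Box s)) is true at c.
      At d: q is true, q or Box s is true, so q and (q or Box s) is true.
Satisfying worlds: {a, b, c, d, e, f, g, h}

a, b, c, d, e, f, g, h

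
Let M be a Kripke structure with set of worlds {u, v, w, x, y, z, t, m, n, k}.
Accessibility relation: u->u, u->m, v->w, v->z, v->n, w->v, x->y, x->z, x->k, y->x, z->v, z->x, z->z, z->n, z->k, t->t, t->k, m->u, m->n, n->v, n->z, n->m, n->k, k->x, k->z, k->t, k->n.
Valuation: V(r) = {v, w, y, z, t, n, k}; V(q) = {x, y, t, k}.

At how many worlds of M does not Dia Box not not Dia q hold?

4

Let φ = not Dia Box not not Dia q. Evaluate φ at each world:
  u (successors {u, m}): φ is true.
  v (successors {w, z, n}): φ is true.
  w (successors {v}): φ is true.
  x (successors {y, z, k}): φ is false.
  y (successors {x}): φ is false.
  z (successors {v, x, z, n, k}): φ is false.
  t (successors {t, k}): φ is false.
  m (successors {u, n}): φ is true.
  n (successors {v, z, m, k}): φ is false.
  k (successors {x, z, t, n}): φ is false.
For instance, at u:
  At u: Dia Box not not Dia q is false, so not Dia Box not not Dia q is true.
    At u: Dia Box not not Dia q requires Box not not Dia q at some successor in {u, m}.
      At u: Box not not Dia q is false.
      At m: Box not not Dia q is false.
    So Dia Box not not Dia q is false at u.
Satisfying worlds: {u, v, w, m}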